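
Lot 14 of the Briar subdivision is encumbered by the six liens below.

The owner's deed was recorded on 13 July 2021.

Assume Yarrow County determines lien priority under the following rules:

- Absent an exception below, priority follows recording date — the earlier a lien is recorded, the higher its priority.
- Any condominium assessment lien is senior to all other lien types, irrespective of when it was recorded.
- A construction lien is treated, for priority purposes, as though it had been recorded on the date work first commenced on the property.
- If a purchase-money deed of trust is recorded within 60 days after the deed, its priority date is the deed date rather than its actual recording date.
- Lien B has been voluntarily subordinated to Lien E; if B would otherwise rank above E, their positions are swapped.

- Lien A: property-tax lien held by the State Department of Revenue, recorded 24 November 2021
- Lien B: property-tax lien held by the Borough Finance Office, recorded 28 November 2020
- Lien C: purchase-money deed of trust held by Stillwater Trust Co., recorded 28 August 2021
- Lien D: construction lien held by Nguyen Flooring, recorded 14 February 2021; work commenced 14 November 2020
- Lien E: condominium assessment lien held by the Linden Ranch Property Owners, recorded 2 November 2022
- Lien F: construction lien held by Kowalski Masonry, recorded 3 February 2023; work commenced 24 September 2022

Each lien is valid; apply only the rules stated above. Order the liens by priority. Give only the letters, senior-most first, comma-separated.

First, effective dates: C was recorded within the 60-day window, so its effective date is the deed date 13 July 2021; D relates back to 14 November 2020 (work commenced); F's effective date is 24 September 2022, when work began.
E is a condominium assessment lien and takes priority over every other lien.
Among the remaining liens, by effective date: D (14 November 2020), B (28 November 2020), C (13 July 2021), A (24 November 2021), F (24 September 2022).
B is already junior to E, so the subordination agreement changes nothing.

E, D, B, C, A, F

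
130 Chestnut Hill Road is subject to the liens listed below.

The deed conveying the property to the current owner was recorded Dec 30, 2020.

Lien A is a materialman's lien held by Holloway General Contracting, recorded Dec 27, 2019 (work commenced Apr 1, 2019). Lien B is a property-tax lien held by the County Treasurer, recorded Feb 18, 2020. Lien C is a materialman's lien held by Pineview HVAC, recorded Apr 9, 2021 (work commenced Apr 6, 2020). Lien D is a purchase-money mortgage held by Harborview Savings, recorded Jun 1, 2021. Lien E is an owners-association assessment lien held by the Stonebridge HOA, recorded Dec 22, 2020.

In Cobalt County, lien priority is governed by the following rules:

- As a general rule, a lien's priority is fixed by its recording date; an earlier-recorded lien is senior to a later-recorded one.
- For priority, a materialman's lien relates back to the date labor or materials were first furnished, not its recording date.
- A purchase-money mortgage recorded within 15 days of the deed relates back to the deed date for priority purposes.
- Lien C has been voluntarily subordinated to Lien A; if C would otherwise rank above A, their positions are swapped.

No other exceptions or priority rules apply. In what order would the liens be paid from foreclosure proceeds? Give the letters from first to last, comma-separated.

First, effective dates: A relates back to Apr 1, 2019 (work commenced); C's effective date is Apr 6, 2020, when work began; D was recorded 153 days after the deed, outside the 15-day window, so it keeps its recording date.
By effective date: A (Apr 1, 2019), B (Feb 18, 2020), C (Apr 6, 2020), E (Dec 22, 2020), D (Jun 1, 2021).
C already ranks below A; the subordination has no effect.

A, B, C, E, D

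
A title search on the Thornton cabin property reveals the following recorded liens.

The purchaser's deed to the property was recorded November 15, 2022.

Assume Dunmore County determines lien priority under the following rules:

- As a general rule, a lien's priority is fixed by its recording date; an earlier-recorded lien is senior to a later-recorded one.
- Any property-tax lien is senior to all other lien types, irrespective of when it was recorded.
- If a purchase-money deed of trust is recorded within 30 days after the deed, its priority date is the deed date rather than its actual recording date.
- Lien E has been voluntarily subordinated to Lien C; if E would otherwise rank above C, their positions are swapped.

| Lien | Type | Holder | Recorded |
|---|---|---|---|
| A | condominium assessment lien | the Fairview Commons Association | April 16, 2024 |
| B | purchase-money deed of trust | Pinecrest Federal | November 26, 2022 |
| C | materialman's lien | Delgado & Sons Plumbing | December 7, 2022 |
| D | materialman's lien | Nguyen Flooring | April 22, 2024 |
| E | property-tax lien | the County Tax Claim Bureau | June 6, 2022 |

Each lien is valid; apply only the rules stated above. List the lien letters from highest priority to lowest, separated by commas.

Adjusting effective dates: B's effective date is the deed date, November 15, 2022.
E is a property-tax lien, so it outranks all other liens regardless of date.
Remaining liens by effective date: B (November 15, 2022), C (December 7, 2022), A (April 16, 2024), D (April 22, 2024).
E would otherwise be senior to C, so under the subordination agreement E and C exchange positions.

C, B, E, A, D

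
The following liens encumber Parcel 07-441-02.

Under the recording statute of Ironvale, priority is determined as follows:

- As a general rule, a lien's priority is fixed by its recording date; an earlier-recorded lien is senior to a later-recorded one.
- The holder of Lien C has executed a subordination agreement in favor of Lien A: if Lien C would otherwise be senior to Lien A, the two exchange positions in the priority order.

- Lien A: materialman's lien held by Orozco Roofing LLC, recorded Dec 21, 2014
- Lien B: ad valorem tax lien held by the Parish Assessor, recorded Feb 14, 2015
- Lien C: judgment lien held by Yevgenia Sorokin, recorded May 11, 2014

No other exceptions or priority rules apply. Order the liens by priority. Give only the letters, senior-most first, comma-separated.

Ordering by effective date: C (May 11, 2014), A (Dec 21, 2014), B (Feb 14, 2015).
Because C would otherwise rank above A, the subordination swaps them.

A, C, B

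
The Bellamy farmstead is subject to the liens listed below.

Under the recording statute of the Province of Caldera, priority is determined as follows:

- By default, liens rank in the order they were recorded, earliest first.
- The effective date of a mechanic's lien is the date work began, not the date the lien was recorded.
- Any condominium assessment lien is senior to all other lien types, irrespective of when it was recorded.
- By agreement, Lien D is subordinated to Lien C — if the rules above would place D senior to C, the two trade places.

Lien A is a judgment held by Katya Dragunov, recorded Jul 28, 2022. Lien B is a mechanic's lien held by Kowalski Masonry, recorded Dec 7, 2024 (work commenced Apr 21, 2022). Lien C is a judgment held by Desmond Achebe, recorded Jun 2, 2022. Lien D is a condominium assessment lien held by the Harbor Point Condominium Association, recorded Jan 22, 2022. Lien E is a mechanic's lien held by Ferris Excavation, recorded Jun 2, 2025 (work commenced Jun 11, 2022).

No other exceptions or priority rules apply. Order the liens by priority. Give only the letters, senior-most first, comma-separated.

Effective dates after the stated exceptions: B relates back to Apr 21, 2022 (work commenced); E is treated as recorded Jun 11, 2022, the work-commencement date.
D, as a condominium assessment lien, has superpriority and ranks first.
Ordering the rest by effective date: B (Apr 21, 2022), C (Jun 2, 2022), E (Jun 11, 2022), A (Jul 28, 2022).
D would otherwise be senior to C, so under the subordination agreement D and C exchange positions.

C, B, D, E, A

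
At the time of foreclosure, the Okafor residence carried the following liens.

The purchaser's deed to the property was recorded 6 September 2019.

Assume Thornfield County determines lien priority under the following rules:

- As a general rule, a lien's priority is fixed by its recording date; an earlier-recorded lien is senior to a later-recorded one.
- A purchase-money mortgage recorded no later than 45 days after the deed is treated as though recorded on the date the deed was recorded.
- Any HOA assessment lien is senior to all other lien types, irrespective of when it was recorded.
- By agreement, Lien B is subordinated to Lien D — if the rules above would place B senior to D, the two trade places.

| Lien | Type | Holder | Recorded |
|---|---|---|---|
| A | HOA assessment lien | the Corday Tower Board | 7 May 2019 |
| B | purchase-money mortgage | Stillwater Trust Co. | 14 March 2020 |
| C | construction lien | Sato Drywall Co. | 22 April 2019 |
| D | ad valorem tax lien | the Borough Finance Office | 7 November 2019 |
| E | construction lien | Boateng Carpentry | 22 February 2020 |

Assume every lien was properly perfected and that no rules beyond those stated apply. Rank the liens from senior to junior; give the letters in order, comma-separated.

Adjusting effective dates: B was recorded 190 days after the deed, outside the 45-day window, so it keeps its recording date.
A is an HOA assessment lien and takes priority over every other lien.
Remaining liens by effective date: C (22 April 2019), D (7 November 2019), E (22 February 2020), B (14 March 2020).
B is already junior to D, so the subordination agreement changes nothing.

A, C, D, E, B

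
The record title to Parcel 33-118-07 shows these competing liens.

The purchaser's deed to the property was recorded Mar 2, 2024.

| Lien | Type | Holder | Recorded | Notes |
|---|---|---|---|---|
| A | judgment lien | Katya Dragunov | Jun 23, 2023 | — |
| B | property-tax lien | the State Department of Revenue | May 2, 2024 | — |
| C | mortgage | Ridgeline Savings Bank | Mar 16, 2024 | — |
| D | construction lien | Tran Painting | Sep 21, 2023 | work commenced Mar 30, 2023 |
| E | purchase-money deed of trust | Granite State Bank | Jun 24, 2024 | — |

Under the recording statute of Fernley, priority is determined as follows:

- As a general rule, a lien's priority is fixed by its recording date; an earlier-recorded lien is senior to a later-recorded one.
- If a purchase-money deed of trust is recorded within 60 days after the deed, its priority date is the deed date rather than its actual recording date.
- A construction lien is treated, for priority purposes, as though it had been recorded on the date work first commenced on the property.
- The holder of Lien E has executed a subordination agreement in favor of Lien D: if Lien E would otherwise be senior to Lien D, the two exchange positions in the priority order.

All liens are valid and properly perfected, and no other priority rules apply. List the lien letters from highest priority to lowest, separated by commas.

D, A, C, B, E

Effective dates: D is treated as recorded Mar 30, 2023, the work-commencement date; E missed the 60-day window (114 days after the deed), so its recording date stands.
Sorted by effective date: D (Mar 30, 2023), A (Jun 23, 2023), C (Mar 16, 2024), B (May 2, 2024), E (Jun 24, 2024).
E already ranks below D; the subordination has no effect.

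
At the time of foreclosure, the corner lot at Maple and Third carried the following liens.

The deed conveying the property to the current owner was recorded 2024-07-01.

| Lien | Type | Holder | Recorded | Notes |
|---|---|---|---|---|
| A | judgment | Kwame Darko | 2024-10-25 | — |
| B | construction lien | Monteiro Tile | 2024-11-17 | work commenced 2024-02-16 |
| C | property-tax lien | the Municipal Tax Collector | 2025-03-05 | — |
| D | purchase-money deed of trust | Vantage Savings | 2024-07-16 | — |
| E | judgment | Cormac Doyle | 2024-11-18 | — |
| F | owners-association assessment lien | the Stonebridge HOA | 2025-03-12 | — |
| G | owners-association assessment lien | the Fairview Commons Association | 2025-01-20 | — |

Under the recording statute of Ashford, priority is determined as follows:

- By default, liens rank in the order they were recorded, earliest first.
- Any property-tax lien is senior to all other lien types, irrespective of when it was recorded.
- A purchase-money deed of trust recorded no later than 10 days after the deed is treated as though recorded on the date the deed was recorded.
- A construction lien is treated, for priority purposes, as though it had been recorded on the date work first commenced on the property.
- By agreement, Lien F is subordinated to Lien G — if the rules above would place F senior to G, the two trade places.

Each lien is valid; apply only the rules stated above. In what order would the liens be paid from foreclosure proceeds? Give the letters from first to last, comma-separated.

C, B, D, A, E, G, F

Effective dates after the stated exceptions: B's effective date is 2024-02-16, when work began; D was recorded 15 days after the deed — beyond 10 days — so no relation-back applies.
As a property-tax lien, C is senior to every other lien.
The other liens, earliest effective date first: B (2024-02-16), D (2024-07-16), A (2024-10-25), E (2024-11-18), G (2025-01-20), F (2025-03-12).
Since F is not senior to G, the subordination leaves the order unchanged.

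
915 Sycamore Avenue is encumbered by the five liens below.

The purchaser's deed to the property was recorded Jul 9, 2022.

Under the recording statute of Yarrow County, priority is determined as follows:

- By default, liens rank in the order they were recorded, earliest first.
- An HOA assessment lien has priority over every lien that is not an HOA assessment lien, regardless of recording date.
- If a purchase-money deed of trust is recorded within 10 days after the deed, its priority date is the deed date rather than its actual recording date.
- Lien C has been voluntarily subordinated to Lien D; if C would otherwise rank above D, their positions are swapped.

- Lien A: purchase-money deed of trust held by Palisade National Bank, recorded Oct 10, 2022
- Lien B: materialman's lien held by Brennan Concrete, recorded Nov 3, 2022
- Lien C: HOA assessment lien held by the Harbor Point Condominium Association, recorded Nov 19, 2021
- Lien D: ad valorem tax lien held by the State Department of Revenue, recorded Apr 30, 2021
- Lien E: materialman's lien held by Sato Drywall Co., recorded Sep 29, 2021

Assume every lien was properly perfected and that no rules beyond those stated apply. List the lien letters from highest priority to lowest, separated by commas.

First, effective dates: A was recorded 93 days after the deed — beyond 10 days — so no relation-back applies.
C is an HOA assessment lien, so it outranks all other liens regardless of date.
Among the remaining liens, by effective date: D (Apr 30, 2021), E (Sep 29, 2021), A (Oct 10, 2022), B (Nov 3, 2022).
Because C would otherwise rank above D, the subordination swaps them.

D, C, E, A, B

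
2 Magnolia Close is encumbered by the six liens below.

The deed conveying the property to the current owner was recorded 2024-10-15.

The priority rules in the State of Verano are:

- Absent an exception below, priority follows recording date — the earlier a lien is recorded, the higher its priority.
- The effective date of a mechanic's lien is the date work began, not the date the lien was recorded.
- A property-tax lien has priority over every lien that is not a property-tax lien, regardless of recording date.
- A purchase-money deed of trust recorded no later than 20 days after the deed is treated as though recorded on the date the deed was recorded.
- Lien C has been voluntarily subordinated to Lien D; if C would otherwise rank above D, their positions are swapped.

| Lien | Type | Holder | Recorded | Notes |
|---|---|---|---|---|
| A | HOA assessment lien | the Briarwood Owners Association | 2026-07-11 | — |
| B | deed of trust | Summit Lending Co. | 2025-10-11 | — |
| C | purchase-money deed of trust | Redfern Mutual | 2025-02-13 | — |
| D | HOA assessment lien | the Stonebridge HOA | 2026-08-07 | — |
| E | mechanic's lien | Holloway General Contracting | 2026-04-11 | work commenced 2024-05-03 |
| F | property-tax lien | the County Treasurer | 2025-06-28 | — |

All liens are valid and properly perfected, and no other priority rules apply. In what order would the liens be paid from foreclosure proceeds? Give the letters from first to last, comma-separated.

F, E, D, B, A, C

Effective dates after the stated exceptions: C was recorded 121 days after the deed, outside the 20-day window, so it keeps its recording date; E is treated as recorded 2024-05-03, the work-commencement date.
F, as a property-tax lien, has superpriority and ranks first.
Ordering the rest by effective date: E (2024-05-03), C (2025-02-13), B (2025-10-11), A (2026-07-11), D (2026-08-07).
The subordination applies — C was senior to D — so C and D swap.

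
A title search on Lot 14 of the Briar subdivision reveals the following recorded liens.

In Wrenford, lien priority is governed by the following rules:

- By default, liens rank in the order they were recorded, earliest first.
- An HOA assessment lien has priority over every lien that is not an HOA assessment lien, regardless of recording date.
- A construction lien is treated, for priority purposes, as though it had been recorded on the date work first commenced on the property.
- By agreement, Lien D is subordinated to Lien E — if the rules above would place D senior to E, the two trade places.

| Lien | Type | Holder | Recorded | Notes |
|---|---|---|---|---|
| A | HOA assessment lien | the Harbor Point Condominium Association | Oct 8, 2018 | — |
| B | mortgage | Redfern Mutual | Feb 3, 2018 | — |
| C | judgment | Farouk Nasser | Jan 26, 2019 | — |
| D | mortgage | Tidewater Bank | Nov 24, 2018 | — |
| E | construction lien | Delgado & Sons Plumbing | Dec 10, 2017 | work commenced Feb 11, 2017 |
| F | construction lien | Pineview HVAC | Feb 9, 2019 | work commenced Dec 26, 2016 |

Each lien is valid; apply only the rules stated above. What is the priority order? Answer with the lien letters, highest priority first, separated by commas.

First, effective dates: E is treated as recorded Feb 11, 2017, the work-commencement date; F's effective date is Dec 26, 2016, when work began.
A, as an HOA assessment lien, has superpriority and ranks first.
The other liens, earliest effective date first: F (Dec 26, 2016), E (Feb 11, 2017), B (Feb 3, 2018), D (Nov 24, 2018), C (Jan 26, 2019).
D is already junior to E, so the subordination agreement changes nothing.

A, F, E, B, D, C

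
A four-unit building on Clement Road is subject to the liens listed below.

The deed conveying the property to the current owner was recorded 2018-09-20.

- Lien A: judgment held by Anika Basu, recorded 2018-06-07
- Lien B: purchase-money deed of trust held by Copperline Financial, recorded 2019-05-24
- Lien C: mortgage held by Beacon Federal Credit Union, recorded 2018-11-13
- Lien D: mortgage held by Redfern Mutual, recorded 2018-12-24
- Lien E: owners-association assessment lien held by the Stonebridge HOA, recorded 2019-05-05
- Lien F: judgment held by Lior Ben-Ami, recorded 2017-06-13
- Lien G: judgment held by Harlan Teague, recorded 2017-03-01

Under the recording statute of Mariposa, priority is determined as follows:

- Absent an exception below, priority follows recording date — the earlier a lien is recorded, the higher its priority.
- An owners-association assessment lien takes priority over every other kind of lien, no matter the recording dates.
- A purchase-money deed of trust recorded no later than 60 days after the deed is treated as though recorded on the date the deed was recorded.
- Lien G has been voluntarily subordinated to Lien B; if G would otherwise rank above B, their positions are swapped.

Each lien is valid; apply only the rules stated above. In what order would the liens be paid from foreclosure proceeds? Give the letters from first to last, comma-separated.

Effective dates after the stated exceptions: B was recorded 246 days after the deed — beyond 60 days — so no relation-back applies.
E is an owners-association assessment lien and takes priority over every other lien.
Remaining liens by effective date: G (2017-03-01), F (2017-06-13), A (2018-06-07), C (2018-11-13), D (2018-12-24), B (2019-05-24).
G would otherwise be senior to B, so under the subordination agreement G and B exchange positions.

E, B, F, A, C, D, G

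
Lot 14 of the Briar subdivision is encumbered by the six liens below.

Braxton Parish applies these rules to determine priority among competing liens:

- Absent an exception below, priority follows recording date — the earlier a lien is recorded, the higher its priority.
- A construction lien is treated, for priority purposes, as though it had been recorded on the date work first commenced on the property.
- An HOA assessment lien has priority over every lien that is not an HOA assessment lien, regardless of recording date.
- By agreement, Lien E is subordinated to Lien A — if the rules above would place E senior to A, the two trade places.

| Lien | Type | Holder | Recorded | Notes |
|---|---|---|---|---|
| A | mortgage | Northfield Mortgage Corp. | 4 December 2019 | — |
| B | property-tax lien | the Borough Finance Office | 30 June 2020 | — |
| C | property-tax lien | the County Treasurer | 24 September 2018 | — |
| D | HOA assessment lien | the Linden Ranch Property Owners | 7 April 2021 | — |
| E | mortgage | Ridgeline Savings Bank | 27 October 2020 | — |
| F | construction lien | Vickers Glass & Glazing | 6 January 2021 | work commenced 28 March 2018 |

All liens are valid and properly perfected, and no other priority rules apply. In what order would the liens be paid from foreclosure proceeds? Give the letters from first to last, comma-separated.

First, effective dates: F's effective date is 28 March 2018, when work began.
D is an HOA assessment lien and takes priority over every other lien.
The other liens, earliest effective date first: F (28 March 2018), C (24 September 2018), A (4 December 2019), B (30 June 2020), E (27 October 2020).
E is already junior to A, so the subordination agreement changes nothing.

D, F, C, A, B, E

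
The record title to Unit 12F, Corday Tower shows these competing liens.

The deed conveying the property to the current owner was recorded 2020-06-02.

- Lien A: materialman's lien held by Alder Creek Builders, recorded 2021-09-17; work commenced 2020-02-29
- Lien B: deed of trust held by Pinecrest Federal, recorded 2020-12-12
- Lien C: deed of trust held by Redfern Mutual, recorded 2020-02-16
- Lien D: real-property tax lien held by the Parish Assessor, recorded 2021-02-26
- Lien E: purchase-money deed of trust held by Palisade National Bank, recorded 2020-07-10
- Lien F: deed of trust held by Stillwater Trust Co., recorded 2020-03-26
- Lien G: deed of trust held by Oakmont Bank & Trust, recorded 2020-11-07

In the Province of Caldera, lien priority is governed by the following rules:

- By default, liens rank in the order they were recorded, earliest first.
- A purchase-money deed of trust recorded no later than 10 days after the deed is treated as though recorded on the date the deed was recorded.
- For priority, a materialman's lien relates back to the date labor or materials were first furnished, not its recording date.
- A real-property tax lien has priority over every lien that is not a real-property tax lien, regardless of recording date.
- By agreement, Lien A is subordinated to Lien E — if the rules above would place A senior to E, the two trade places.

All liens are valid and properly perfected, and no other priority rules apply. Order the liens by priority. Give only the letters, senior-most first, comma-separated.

D, C, E, F, A, G, B

Effective dates after the stated exceptions: A's effective date is 2020-02-29, when work began; E was recorded 38 days after the deed — beyond 10 days — so no relation-back applies.
D, as a real-property tax lien, has superpriority and ranks first.
Among the remaining liens, by effective date: C (2020-02-16), A (2020-02-29), F (2020-03-26), E (2020-07-10), G (2020-11-07), B (2020-12-12).
A would otherwise be senior to E, so under the subordination agreement A and E exchange positions.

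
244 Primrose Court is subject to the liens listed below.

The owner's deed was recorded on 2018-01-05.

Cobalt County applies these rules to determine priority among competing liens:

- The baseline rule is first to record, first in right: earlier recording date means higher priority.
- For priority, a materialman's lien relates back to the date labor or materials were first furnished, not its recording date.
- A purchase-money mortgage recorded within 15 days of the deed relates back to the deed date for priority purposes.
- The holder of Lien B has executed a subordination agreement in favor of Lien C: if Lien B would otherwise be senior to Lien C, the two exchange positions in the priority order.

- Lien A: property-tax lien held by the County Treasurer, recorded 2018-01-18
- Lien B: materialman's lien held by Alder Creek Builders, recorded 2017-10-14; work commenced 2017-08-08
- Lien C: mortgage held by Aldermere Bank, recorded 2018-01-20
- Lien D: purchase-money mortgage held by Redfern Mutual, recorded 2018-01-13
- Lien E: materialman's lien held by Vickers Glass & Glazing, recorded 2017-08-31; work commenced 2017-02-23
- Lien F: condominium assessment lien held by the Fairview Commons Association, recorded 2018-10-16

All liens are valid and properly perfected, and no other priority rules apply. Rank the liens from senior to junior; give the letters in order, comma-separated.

Effective dates: B's effective date is 2017-08-08, when work began; D relates back to the deed date 2018-01-05; E relates back to 2017-02-23 (work commenced).
By effective date: E (2017-02-23), B (2017-08-08), D (2018-01-05), A (2018-01-18), C (2018-01-20), F (2018-10-16).
B would otherwise be senior to C, so under the subordination agreement B and C exchange positions.

E, C, D, A, B, F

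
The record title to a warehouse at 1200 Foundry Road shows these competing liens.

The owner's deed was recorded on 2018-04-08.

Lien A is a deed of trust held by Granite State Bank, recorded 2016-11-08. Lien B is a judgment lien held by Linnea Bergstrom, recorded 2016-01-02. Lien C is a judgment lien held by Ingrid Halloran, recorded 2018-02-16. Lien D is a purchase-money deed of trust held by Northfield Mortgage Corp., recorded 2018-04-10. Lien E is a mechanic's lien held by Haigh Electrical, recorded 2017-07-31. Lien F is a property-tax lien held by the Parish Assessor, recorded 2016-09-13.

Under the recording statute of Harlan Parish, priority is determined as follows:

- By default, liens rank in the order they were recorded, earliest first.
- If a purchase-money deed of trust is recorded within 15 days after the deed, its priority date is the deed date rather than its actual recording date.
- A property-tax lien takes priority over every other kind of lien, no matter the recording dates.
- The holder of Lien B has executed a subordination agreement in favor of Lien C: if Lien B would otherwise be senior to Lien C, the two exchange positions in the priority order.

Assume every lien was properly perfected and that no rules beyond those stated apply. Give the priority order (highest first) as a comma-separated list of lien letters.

Adjusting effective dates: D relates back to the deed date 2018-04-08.
F is a property-tax lien and takes priority over every other lien.
Ordering the rest by effective date: B (2016-01-02), A (2016-11-08), E (2017-07-31), C (2018-02-16), D (2018-04-08).
The subordination applies — B was senior to C — so B and C swap.

F, C, A, E, B, D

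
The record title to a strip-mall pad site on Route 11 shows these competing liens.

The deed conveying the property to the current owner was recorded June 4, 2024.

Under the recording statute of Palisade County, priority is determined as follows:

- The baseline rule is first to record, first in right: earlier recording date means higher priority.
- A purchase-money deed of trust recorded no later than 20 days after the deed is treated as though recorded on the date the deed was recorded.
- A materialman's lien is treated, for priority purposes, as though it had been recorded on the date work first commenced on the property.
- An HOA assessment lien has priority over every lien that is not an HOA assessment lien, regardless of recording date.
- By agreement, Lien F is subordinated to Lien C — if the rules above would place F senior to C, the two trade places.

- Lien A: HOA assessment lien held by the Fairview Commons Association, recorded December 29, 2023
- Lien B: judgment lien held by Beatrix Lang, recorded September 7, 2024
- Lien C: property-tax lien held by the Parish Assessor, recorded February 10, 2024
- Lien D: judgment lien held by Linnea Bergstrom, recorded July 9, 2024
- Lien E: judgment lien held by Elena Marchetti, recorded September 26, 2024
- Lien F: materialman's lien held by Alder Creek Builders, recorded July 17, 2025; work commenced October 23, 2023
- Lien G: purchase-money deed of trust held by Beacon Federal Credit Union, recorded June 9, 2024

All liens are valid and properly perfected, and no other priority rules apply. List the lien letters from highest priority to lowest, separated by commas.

A, C, F, G, D, B, E

Effective dates: F is treated as recorded October 23, 2023, the work-commencement date; G relates back to the deed date June 4, 2024.
As an HOA assessment lien, A is senior to every other lien.
Among the remaining liens, by effective date: F (October 23, 2023), C (February 10, 2024), G (June 4, 2024), D (July 9, 2024), B (September 7, 2024), E (September 26, 2024).
Because F would otherwise rank above C, the subordination swaps them.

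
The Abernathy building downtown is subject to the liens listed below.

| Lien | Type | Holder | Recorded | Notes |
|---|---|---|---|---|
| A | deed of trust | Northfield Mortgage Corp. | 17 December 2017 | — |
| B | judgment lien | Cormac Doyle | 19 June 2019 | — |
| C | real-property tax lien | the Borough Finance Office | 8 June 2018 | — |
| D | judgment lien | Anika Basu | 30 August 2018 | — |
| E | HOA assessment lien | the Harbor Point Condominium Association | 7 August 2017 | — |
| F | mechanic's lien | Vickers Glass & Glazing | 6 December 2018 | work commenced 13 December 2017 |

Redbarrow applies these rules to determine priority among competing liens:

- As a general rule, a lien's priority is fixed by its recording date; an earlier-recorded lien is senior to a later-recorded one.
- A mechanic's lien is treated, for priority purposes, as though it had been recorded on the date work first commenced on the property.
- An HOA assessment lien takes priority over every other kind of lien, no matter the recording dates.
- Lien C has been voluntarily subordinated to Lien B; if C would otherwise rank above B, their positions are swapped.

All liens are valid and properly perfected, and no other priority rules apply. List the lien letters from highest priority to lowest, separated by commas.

Effective dates after the stated exceptions: F relates back to 13 December 2017 (work commenced).
E is an HOA assessment lien, so it outranks all other liens regardless of date.
The other liens, earliest effective date first: F (13 December 2017), A (17 December 2017), C (8 June 2018), D (30 August 2018), B (19 June 2019).
C is senior to B before the subordination, so the two trade places.

E, F, A, B, D, C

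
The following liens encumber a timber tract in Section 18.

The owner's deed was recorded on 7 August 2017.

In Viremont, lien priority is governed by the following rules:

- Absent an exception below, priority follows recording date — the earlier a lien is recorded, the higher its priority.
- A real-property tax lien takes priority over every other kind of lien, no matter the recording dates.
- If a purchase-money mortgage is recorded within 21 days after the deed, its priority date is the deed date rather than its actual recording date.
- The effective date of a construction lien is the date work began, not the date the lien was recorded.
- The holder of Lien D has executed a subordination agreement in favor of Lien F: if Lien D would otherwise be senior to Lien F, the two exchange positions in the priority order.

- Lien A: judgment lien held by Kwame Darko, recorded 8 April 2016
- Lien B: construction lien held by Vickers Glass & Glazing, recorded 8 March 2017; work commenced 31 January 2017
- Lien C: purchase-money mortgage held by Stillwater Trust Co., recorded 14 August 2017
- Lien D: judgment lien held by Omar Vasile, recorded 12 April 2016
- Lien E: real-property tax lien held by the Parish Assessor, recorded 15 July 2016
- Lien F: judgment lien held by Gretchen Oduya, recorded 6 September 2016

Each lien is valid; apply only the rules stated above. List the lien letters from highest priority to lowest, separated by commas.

E, A, F, D, B, C

Effective dates: B's effective date is 31 January 2017, when work began; C was recorded within the 21-day window, so its effective date is the deed date 7 August 2017.
E, as a real-property tax lien, has superpriority and ranks first.
The other liens, earliest effective date first: A (8 April 2016), D (12 April 2016), F (6 September 2016), B (31 January 2017), C (7 August 2017).
D is senior to F before the subordination, so the two trade places.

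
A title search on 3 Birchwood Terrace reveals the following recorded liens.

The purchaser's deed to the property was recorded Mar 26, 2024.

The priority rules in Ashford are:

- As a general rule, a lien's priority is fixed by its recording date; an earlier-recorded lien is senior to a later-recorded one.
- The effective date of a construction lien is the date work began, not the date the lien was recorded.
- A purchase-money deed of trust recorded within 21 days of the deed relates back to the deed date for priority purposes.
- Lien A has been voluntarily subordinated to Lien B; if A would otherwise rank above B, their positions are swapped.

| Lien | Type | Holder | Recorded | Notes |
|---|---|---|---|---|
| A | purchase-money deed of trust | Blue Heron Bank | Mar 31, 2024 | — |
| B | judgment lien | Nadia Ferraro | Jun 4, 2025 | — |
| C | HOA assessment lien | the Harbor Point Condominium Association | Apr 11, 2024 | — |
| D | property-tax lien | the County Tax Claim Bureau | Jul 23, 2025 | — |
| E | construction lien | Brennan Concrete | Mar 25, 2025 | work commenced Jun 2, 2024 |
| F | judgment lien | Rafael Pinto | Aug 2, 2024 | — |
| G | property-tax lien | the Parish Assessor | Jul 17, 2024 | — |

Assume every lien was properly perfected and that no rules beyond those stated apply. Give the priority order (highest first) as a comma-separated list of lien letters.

First, effective dates: A relates back to the deed date Mar 26, 2024; E is treated as recorded Jun 2, 2024, the work-commencement date.
By effective date: A (Mar 26, 2024), C (Apr 11, 2024), E (Jun 2, 2024), G (Jul 17, 2024), F (Aug 2, 2024), B (Jun 4, 2025), D (Jul 23, 2025).
The subordination applies — A was senior to B — so A and B swap.

B, C, E, G, F, A, D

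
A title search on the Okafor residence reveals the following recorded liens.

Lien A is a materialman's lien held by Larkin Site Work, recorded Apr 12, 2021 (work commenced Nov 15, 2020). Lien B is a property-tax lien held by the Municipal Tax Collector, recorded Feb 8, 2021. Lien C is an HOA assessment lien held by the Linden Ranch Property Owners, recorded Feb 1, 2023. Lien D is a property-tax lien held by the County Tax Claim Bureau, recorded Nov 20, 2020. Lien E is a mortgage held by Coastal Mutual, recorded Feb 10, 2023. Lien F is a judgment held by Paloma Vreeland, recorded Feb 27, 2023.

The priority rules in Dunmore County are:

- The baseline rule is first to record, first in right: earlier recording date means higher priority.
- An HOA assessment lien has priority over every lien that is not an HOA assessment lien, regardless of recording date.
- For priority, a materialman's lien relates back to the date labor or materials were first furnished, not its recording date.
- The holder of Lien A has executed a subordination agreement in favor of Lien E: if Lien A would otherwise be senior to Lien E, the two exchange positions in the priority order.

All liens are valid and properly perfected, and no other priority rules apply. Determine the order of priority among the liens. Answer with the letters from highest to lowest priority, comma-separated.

Effective dates: A's effective date is Nov 15, 2020, when work began.
C is an HOA assessment lien and takes priority over every other lien.
The other liens, earliest effective date first: A (Nov 15, 2020), D (Nov 20, 2020), B (Feb 8, 2021), E (Feb 10, 2023), F (Feb 27, 2023).
The subordination applies — A was senior to E — so A and E swap.

C, E, D, B, A, F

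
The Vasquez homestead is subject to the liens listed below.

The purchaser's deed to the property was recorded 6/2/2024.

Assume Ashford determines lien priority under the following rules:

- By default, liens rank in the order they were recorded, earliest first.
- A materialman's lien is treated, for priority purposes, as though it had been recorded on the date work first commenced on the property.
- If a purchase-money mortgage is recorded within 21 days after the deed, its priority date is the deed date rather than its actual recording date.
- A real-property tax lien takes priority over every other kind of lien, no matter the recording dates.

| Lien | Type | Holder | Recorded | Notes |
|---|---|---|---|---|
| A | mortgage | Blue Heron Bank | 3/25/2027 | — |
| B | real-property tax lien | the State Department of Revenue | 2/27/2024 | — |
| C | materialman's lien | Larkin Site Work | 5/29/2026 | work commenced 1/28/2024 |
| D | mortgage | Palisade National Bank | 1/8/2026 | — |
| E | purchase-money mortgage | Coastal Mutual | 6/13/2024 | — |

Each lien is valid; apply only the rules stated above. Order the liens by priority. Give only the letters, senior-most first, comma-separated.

Effective dates after the stated exceptions: C relates back to 1/28/2024 (work commenced); E relates back to the deed date 6/2/2024.
As a real-property tax lien, B is senior to every other lien.
The other liens, earliest effective date first: C (1/28/2024), E (6/2/2024), D (1/8/2026), A (3/25/2027).

B, C, E, D, A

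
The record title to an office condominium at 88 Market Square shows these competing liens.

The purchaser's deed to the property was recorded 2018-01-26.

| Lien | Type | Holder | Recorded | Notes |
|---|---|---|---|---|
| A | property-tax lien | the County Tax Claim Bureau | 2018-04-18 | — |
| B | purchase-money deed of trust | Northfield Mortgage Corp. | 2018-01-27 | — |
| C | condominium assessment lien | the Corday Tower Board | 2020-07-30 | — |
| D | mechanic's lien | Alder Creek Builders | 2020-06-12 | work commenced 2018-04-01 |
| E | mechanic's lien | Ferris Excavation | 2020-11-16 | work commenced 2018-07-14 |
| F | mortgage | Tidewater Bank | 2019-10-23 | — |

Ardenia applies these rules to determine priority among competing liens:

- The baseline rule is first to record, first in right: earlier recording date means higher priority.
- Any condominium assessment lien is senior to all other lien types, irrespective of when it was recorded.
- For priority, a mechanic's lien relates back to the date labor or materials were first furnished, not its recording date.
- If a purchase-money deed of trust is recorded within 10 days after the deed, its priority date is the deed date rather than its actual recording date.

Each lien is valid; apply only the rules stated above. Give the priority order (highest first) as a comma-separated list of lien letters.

Effective dates after the stated exceptions: B's effective date is the deed date, 2018-01-26; D's effective date is 2018-04-01, when work began; E is treated as recorded 2018-07-14, the work-commencement date.
C is a condominium assessment lien and takes priority over every other lien.
Ordering the rest by effective date: B (2018-01-26), D (2018-04-01), A (2018-04-18), E (2018-07-14), F (2019-10-23).

C, B, D, A, E, F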